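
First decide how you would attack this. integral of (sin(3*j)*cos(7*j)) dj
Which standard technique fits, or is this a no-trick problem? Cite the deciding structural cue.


Technique: a trigonometric identity — cross-frequency products like sin(3*j)*cos(7*j) are the textbook product-to-sum case — the identity converts them to directly integrable sinusoids.


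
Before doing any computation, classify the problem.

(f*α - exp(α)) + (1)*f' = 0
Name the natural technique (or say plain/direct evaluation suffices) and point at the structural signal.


Diagnosis: a linear integrating factor — f appears only to the first power with coefficient α — the classic integrating-factor setup.


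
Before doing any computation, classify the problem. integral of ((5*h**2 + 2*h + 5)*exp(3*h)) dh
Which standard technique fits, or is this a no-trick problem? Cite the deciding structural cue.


Technique: integration by parts — a polynomial factor 5*h**2 + 2*h + 5 multiplies exp(3*h); differentiating 5*h**2 + 2*h + 5 lowers its degree while exp(3*h) integrates cleanly, so parts wins.


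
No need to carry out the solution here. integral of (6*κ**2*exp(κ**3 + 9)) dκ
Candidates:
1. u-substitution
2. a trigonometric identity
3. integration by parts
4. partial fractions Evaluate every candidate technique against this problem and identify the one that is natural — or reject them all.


Best approach: u-substitution — the only nontrivial dependence routes through κ**3 + 9, whose derivative supplies the leftover factor up to a constant multiple — u = κ**3 + 9 flattens it.
- u-substitution: a fit — the right tool for this form.
- a trigonometric identity — with no trigonometric functions present, identity rewriting has no target.
- integration by parts: a polynomial factor is present, but its partner is not an exp, sine, or cosine of a degree-1 argument, nor a logarithm.
- partial fractions: there is no rational-function structure to decompose.


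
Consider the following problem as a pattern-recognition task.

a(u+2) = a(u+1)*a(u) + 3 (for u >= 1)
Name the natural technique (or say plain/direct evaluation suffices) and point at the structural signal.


Method: no special technique — the recurrence is nonlinear in the sequence terms; no linear-recurrence method fits it as written — one iterates or studies it directly.


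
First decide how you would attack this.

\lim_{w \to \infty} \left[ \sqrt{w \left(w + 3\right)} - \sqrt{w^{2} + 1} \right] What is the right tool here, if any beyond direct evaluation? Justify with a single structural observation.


Verdict: conjugate multiplication — the difference \sqrt{w \left(w + 3\right)} - \sqrt{w^{2} + 1} is an ∞ − ∞ stalemate; its conjugate partner breaks the tie.


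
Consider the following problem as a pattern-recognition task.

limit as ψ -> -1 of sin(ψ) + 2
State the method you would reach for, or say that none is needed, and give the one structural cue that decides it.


Best approach: no special technique — nothing blocks direct substitution at -1: plug in and finish.


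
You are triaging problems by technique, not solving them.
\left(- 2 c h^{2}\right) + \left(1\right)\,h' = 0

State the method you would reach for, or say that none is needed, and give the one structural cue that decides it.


Technique: separation of variables — one side of the product carries the independent variable, the other the unknown — the textbook separation shape.


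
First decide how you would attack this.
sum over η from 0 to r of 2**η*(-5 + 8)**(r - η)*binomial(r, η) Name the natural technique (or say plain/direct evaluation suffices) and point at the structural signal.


Method: the binomial theorem — binomial coefficients against complementary powers of 2 and (-5 + 8): recognize the binomial expansion and resum.


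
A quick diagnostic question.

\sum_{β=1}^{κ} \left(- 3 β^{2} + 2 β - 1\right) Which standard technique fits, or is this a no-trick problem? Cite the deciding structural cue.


Method: no special technique — this is bookkeeping, not technique: standard formulas for sums of constant-multiple powers of β apply termwise.


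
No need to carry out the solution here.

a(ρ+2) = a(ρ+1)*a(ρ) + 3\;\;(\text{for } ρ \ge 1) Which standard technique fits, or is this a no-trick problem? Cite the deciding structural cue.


Verdict: no special technique — each new value is a nonlinear function of earlier ones — scaling arguments and superposition both fail.


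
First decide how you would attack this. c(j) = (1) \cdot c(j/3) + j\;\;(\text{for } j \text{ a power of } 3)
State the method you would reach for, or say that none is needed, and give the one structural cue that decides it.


Method: the master substitution — treat m = log base 3 of j as the new clock: one recursion step advances m by one while j scales by 3.


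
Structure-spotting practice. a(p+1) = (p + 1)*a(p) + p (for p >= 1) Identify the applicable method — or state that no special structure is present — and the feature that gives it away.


Best approach: a summation factor — it is first-order linear but the coefficient p + 1 depends on the index, so multiply through by a summation factor to telescope it.


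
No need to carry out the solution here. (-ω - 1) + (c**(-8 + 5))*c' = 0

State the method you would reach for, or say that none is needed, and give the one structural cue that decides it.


Method: separation of variables — all dependence on the two variables factors apart, the defining separable shape. One could also solve this as an exact equation; with each coefficient in its own variable, separating is the same work with fewer steps.


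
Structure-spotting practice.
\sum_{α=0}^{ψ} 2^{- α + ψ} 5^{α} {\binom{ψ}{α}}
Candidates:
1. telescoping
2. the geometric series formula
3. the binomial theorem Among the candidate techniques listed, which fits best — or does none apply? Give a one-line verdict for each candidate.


Best approach: the binomial theorem — terms weighting {\binom{ψ}{α}} against matched powers of 5 and 2 reassemble into (5 + 2)^ψ by the binomial theorem.
- telescoping: computed from the summand as displayed, the partial sums build up without the pairwise collapse telescoping exploits.
- the geometric series formula — the term-to-term ratio changes with the index, so the geometric formula cannot close it.
- the binomial theorem: a fit — the right tool for this form.


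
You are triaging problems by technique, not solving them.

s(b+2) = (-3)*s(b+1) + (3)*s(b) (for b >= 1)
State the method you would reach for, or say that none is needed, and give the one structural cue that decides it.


Diagnosis: the characteristic-root method — try a geometric ansatz r^b: constant coefficients turn the recurrence into one polynomial equation in r.


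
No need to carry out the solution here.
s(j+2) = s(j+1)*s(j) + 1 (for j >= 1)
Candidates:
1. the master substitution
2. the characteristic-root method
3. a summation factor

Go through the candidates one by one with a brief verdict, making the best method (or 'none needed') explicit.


Diagnosis: no special technique — the map from one term to the next is curved, not linear, so linear closed-form machinery does not attach.
- the master substitution — this is shift-type recursion, outside the divide-and-conquer template.
- the characteristic-root method — the recursion is nonlinear in the sequence values, so no linear-modes ansatz applies.
- a summation factor: the recursion is nonlinear — outside the first-order linear family a summation factor addresses.


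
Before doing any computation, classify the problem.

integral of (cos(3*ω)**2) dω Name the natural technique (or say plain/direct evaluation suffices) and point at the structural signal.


Best approach: a trigonometric identity — cos(3*ω)**2 is the textbook power-reduction case — identities first, antiderivatives second.


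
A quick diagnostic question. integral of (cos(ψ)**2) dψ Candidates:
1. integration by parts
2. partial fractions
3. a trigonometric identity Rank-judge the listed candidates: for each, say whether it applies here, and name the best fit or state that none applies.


Technique: a trigonometric identity — the even trigonometric power cos(ψ)**2 reduces by a double-angle identity before any integration is attempted.
- integration by parts — not the fit here: there is no polynomial factor to ladder down — parts can still close the trigonometric product by recursion, though the identity rewrite is the direct route.
- partial fractions: there is no rational-function structure to decompose.
- a trigonometric identity: a fit — the right tool for this form.


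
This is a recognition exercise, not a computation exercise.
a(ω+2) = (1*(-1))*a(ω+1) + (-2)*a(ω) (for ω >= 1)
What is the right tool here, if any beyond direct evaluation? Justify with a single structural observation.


Diagnosis: the characteristic-root method — try a geometric ansatz r^ω: constant coefficients turn the recurrence into one polynomial equation in r.


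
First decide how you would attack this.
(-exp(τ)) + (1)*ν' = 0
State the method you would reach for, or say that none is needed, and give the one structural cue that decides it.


Method: no special technique — the slope is a pure function of τ; integrate both sides and be done.


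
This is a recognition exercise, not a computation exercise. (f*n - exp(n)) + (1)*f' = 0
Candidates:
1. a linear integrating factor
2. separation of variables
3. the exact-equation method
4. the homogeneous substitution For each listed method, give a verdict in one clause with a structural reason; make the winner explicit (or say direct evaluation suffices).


Technique: a linear integrating factor — arrange it as f' + n·f = (the forcing term) and the integrating factor does the rest.
- a linear integrating factor — applies; the problem has the shape this method handles.
- separation of variables: the two dependences are entangled, not a clean product of one-variable pieces.
- the exact-equation method: exactness fails on the nose — the mixed partials do not match.
- the homogeneous substitution — the ratio substitution does not collapse this equation.


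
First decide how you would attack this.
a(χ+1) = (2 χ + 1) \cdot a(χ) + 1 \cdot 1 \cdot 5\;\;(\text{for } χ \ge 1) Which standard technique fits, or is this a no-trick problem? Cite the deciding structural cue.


Best approach: a summation factor — rescale the sequence by the product of the weights 2 χ + 1 so far — the recurrence collapses to a plain running sum.


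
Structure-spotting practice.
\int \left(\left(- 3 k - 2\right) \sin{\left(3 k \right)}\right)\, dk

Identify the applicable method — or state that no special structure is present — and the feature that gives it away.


Technique: integration by parts — differentiate - 3 k - 2, integrate \sin{\left(3 k \right)}: each pass lowers the polynomial degree, so parts terminates.


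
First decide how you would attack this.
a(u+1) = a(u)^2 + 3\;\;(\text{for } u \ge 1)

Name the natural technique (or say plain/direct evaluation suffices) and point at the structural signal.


Diagnosis: no special technique — the update rule curves (it is not linear in the unknown sequence), so no superposition-based closed form attaches — iterate or study it directly.


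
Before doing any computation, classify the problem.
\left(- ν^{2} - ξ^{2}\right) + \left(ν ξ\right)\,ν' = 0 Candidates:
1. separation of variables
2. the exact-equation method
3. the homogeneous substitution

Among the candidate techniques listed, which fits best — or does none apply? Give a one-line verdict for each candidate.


Technique: the homogeneous substitution — scaling ξ and ν together leaves the slope fixed — it depends only on ν/ξ, so substitute the ratio. This doubles as a Bernoulli equation in the unknown as written; the homogeneous route needs no setup at all.
- separation of variables — no division isolates the independent variable from the unknown.
- the exact-equation method — the mixed partial derivatives differ, so the left side is not a total differential.
- the homogeneous substitution — yes, a natural case for it.


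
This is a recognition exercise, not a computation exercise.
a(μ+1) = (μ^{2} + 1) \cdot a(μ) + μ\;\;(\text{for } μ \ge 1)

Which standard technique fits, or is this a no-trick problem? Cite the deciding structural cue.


Technique: a summation factor — normalize by the running product of μ^{2} + 1: the left side becomes a difference, and differences sum.


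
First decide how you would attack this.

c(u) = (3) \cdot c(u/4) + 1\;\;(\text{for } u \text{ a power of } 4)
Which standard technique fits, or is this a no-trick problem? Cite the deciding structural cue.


Diagnosis: the master substitution — treat m = log base 4 of u as the new clock: one recursion step advances m by one while u scales by 4.


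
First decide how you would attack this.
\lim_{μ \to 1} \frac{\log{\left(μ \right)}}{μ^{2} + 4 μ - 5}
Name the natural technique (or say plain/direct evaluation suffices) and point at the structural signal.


Method: l'Hôpital's rule (0/0) — numerator and denominator both vanish at 1 — a genuine 0/0 form, which is exactly when l'Hôpital applies. Known elementary limits would finish this too — the rule just bypasses the case analysis.


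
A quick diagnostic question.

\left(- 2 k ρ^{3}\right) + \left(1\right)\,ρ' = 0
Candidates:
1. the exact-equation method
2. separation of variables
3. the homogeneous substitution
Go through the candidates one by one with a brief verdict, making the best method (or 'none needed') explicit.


Method: separation of variables — solved for the derivative, the right side splits multiplicatively into a function of each variable alone — divide and integrate each side.
- the exact-equation method — exactness fails on the nose — the mixed partials do not match.
- separation of variables: yes, a natural case for it.
- the homogeneous substitution: the slope changes under joint rescaling, failing the degree-zero test.


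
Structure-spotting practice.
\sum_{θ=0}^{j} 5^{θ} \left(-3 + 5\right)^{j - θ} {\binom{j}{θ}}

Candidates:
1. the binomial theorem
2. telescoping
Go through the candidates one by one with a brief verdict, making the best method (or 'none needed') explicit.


Best approach: the binomial theorem — binomial coefficients against complementary powers of 5 and (-3 + 5): recognize the binomial expansion and resum.
- the binomial theorem: yes, a natural case for it.
- telescoping — neither a shifted-difference shape nor integer-spaced poles are present.


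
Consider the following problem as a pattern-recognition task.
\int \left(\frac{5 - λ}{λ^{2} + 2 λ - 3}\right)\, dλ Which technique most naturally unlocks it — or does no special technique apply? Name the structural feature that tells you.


Best approach: partial fractions — a proper rational integrand over the factorable λ^{2} + 2 λ - 3: partial fractions reduce it to elementary pieces.


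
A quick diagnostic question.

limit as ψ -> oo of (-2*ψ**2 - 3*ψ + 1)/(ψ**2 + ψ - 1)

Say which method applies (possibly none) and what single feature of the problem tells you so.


Method: dominant-term comparison — at large ψ only the top-degree terms survive; compare the leading terms and the limit falls out. l'Hôpital's at-infinity variant applies to the expression viewed as a single quotient; the leading-term comparison is the direct route.


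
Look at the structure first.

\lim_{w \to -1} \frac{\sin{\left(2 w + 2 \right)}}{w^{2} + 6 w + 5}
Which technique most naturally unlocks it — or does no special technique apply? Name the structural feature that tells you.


Best approach: l'Hôpital's rule (0/0) — plug in -1: top and bottom both hit zero, so differentiate each and retry. Known elementary limits would finish this too — the rule just bypasses the case analysis.


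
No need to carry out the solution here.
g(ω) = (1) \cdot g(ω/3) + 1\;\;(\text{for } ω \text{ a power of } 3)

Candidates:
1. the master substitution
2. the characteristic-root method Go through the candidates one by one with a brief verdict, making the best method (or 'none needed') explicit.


Diagnosis: the master substitution — the argument shrinks by the factor 3, so measure the index on a logarithmic scale and the recursion becomes a shift.
- the master substitution: yes, a natural case for it.
- the characteristic-root method — a divided-index call is not the fixed-shift linear shape that characteristic roots solve.


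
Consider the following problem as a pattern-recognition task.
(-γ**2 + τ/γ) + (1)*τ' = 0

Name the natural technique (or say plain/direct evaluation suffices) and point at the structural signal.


Diagnosis: a linear integrating factor — the unknown enters only to the first power against a nonzero forcing term — the integrating-factor template applies directly.


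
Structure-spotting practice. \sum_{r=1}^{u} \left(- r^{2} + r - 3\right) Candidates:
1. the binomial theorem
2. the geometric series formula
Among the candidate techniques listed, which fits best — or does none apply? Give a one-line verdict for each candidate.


Technique: no special technique — recognize the absence of structure: constant-multiple powers of r summed plainly, no special method required.
- the binomial theorem: the terms lack the binomial-coefficient-weighted complementary-power pattern of an expansion.
- the geometric series formula: consecutive terms are not related by a fixed multiplier.


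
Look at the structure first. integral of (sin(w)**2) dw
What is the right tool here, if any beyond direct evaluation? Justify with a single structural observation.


Best approach: a trigonometric identity — the even exponent on sin(w)**2 signals one move: rewrite via cos of the doubled angle.


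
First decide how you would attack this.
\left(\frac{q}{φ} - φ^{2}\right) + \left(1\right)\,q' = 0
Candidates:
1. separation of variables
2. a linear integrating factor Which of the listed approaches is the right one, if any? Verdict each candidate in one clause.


Method: a linear integrating factor — linear in the unknown with genuine forcing: multiply through by the exponential of the integrated coefficient and the left side closes into one derivative.
- separation of variables: the two dependences do not factor apart.
- a linear integrating factor: applicable, and directly so.


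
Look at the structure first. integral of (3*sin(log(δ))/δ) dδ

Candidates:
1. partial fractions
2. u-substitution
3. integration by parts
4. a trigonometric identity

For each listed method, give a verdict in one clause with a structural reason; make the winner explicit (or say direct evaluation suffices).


Diagnosis: u-substitution — collected, the integrand has one factor that is, up to a constant, the derivative of an inner expression the rest depends on — substitute for that inner expression.
- partial fractions: there is no rational-function structure to decompose.
- u-substitution: yes — fits the structure here.
- integration by parts: the nonconstant-polynomial-times-standard-kernel pattern (an exp, sine, cosine, or logarithm partner) is absent.
- a trigonometric identity: there is no trigonometric structure whose rewriting would simplify the integrand.


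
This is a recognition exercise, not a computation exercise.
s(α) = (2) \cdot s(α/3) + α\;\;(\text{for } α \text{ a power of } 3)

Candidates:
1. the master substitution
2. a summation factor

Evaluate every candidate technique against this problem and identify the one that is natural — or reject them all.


Method: the master substitution — treat m = log base 3 of α as the new clock: one recursion step advances m by one while α scales by 3.
- the master substitution — applicable, and directly so.
- a summation factor: the recursion divides its index rather than shifting it — there is no previous-term chain for a summation factor to telescope.


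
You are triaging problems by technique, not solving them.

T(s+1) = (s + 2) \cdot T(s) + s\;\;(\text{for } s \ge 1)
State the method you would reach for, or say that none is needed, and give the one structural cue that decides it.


Method: a summation factor — one step of memory with a weight s + 2 that changes as the index grows — the summation-factor construction is built for this.


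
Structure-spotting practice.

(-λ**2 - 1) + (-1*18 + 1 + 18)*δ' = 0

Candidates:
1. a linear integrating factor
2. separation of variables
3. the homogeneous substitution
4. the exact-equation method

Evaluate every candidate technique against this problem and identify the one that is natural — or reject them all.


Technique: no special technique — solved for the derivative, δ never appears on the right — this is a direct integration in λ, not a differential-equations problem at heart.
- a linear integrating factor — the linear template holds only trivially here (the unknown is absent, so the coefficient is zero) — the method is not the natural label.
- separation of variables — separation is only trivially available — with the unknown absent from the slope this is a direct integration, not a separation problem.
- the homogeneous substitution — solved for the derivative, the right side changes under joint scaling of the two variables.
- the exact-equation method: no dependence on the unknown anywhere: exactness is a label without content here.


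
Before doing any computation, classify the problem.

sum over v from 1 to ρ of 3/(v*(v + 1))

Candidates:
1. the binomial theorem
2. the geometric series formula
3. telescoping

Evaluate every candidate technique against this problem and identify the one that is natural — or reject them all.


Best approach: telescoping — split 3/(v*(v + 1)) by partial fractions and the pieces are one function at shifted arguments — interior terms cancel.
- the binomial theorem — the summand does not match any term pattern of an expanded binomial power.
- the geometric series formula — the term-to-term ratio changes with the index, so the geometric formula cannot close it.
- telescoping — yes — fits the structure here.


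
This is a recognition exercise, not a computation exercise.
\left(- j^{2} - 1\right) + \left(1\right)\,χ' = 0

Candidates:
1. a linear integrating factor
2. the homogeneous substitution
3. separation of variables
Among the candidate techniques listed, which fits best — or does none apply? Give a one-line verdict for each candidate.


Best approach: no special technique — solved for the derivative, no χ appears — this is antidifferentiation in j wearing ODE clothing.
- a linear integrating factor: with the unknown absent the integrating factor is a formality; direct integration is the working structure.
- the homogeneous substitution: solved for the derivative, the right side changes under joint scaling of the two variables.
- separation of variables — separation is only trivially available — with the unknown absent from the slope this is a direct integration, not a separation problem.


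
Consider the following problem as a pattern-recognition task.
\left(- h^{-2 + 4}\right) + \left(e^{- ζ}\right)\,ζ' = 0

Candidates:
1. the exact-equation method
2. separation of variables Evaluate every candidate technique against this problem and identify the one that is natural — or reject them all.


Verdict: separation of variables — separating collects all ζ-dependence with the derivative and leaves all h-dependence opposite: variables separate.
- the exact-equation method: the cross-partial test holds only vacuously — each coefficient lives in its own variable, so the exactness machinery reads no structure the split form does not already show.
- separation of variables — applicable, and directly so.


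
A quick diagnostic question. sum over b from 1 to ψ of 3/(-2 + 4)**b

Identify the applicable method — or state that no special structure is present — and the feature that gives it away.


Technique: the geometric series formula — consecutive terms stand in a fixed index-free ratio — the geometric sum formula closes it.


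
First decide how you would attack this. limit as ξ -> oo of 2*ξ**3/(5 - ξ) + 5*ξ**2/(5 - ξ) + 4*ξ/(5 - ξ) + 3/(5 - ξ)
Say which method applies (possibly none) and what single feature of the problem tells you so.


Method: dominant-term comparison — at large ξ only the top-degree terms survive; compare the leading terms and the limit falls out. As a single quotient, the ∞/∞ shape would yield to repeated differentiation as well — the growth comparison gets there in one look.


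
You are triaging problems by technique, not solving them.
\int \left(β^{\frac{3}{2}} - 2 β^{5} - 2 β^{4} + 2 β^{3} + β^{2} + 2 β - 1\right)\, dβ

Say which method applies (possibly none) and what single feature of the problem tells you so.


Best approach: no special technique — the integrand is a sum of constant multiples of powers of β — integrate term by term.


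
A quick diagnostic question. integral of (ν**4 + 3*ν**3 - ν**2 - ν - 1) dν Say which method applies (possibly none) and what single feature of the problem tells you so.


Method: no special technique — the integrand is a sum of constant multiples of powers of ν — integrate term by term.


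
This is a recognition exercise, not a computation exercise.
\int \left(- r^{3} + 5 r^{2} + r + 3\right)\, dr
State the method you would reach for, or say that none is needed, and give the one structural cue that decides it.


Verdict: no special technique — the integrand is a sum of constant multiples of powers of r — integrate term by term.


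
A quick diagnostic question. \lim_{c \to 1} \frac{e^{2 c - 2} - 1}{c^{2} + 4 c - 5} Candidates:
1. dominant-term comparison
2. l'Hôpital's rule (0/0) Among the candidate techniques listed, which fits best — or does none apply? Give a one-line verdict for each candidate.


Verdict: l'Hôpital's rule (0/0) — both numerator and denominator vanish at 1: the genuine 0/0 indeterminate that l'Hôpital exists for. Known elementary limits would finish this too — the rule just bypasses the case analysis.
- dominant-term comparison — this limit is not decided by comparing polynomial growth at infinity.
- l'Hôpital's rule (0/0) — applicable, and directly so.


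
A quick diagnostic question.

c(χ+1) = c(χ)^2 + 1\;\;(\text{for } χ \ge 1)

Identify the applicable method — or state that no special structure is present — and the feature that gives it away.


Method: no special technique — the new term depends nonlinearly on the old ones, which disqualifies every superposition-based technique.


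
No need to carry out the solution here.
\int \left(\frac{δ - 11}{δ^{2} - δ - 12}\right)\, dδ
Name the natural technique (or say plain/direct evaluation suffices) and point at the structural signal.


Verdict: partial fractions — a proper rational integrand whose denominator splits into simpler factors — decompose into partial fractions first.


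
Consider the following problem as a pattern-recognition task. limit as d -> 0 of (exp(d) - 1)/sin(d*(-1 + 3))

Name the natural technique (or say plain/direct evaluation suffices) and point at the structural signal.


Method: l'Hôpital's rule (0/0) — substituting 0 gives 0 over 0; differentiate top and bottom once and re-evaluate. Known elementary limits would finish this too — the rule just bypasses the case analysis.


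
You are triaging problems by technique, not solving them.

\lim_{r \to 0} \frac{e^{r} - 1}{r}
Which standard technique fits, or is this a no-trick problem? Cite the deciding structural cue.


Diagnosis: l'Hôpital's rule (0/0) — substituting 0 gives 0 over 0; differentiate top and bottom once and re-evaluate. A first-order expansion at the point is an equally standard path; the rule packages it.


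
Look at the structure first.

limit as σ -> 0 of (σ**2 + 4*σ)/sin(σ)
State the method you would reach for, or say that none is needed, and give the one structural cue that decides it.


Method: l'Hôpital's rule (0/0) — numerator and denominator both vanish at 0 — a genuine 0/0 form, which is exactly when l'Hôpital applies. Known elementary limits would finish this too — the rule just bypasses the case analysis.


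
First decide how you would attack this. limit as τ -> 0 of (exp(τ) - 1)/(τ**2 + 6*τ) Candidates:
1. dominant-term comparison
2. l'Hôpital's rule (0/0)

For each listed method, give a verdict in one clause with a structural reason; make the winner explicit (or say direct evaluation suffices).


Verdict: l'Hôpital's rule (0/0) — numerator and denominator both vanish at 0 — a genuine 0/0 form, which is exactly when l'Hôpital applies. Known elementary limits would finish this too — the rule just bypasses the case analysis.
- dominant-term comparison: leading-power comparison does not apply to this form.
- l'Hôpital's rule (0/0): yes, a natural case for it.


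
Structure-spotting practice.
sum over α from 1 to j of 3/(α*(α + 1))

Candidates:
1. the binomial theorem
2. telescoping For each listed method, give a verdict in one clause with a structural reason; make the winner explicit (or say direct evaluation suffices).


Diagnosis: telescoping — integer-spaced poles in 3/(α*(α + 1)) are the telescoping signature in disguise.
- the binomial theorem: no binomial coefficients pair with matched powers.
- telescoping — yes, a natural case for it.


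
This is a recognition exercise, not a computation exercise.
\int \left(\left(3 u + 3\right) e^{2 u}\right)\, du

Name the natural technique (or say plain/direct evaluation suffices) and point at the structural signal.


Method: integration by parts — the integrand splits as 3 u + 3 times e^{2 u} — repeatedly differentiating the polynomial part kills it, which is the parts ladder.


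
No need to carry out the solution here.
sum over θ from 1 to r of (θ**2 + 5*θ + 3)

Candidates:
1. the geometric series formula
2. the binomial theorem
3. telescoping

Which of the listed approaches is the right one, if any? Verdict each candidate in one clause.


Technique: no special technique — nothing telescopes and nothing is geometric; polynomial terms in θ sum term by term.
- the geometric series formula — consecutive terms are not related by a fixed multiplier.
- the binomial theorem — the summand does not match any term pattern of an expanded binomial power.
- telescoping: as presented, consecutive terms share no shifted copy to cancel against — no rewrite is on display to change that.


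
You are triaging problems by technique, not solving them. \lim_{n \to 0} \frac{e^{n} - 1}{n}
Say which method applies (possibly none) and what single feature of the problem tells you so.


Technique: l'Hôpital's rule (0/0) — plug in 0: top and bottom both hit zero, so differentiate each and retry. One could equally expand both pieces locally and compare leading terms; the rule does that in one stroke.


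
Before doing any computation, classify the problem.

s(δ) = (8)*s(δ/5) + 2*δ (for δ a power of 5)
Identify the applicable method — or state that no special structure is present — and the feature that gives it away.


Diagnosis: the master substitution — the argument contracts 5-fold per step: reindex δ exponentially and solve the linear recurrence in the new index.


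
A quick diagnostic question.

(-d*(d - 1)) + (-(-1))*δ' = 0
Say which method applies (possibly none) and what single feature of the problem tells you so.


Method: no special technique — solved for the derivative, no δ appears — this is antidifferentiation in d wearing ODE clothing.


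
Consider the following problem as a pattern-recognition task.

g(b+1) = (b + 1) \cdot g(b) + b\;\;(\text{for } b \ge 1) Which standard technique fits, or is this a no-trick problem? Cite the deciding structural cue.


Technique: a summation factor — with the index-dependent coefficient b + 1, dividing by the cumulative product turns the left side into a pure difference.


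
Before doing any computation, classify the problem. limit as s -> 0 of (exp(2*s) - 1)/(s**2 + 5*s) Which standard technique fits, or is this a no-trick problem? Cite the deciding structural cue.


Method: l'Hôpital's rule (0/0) — numerator and denominator both vanish at 0 — a genuine 0/0 form, which is exactly when l'Hôpital applies. Known elementary limits would finish this too — the rule just bypasses the case analysis.


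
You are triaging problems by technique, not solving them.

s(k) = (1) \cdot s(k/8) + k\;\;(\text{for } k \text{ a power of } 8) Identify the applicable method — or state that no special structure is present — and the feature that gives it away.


Diagnosis: the master substitution — treat m = log base 8 of k as the new clock: one recursion step advances m by one while k scales by 8.


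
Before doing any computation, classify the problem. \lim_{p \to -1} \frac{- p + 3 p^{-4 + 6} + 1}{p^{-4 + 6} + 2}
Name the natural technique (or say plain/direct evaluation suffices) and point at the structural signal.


Method: no special technique — nothing blocks direct substitution at -1: plug in and finish.


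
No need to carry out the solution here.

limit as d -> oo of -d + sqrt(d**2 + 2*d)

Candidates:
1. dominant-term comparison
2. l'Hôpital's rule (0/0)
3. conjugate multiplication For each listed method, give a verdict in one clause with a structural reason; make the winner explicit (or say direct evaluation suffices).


Best approach: conjugate multiplication — both pieces blow up but their difference is finite; the conjugate trick rationalizes sqrt(d**2 + 2*d) - d.
- dominant-term comparison: this is not a rational comparison of growth rates at infinity.
- l'Hôpital's rule (0/0): no quotient structure at all: the clash is ∞ minus ∞, which rationalizing converts into a tractable ratio.
- conjugate multiplication — yes, a natural case for it.


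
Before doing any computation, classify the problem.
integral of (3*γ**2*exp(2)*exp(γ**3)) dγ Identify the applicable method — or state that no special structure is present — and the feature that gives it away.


Method: u-substitution — collected, the integrand has one factor that is, up to a constant, the derivative of an inner expression the rest depends on — substitute for that inner expression.


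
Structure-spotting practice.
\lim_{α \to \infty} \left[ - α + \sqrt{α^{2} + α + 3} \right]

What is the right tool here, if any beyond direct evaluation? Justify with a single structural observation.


Best approach: conjugate multiplication — the ∞ − ∞ radical form is the exact trigger for the conjugate maneuver.


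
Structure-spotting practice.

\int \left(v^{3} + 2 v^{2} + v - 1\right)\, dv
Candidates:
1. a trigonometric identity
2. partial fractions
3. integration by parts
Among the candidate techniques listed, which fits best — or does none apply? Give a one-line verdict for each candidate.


Diagnosis: no special technique — the integrand is a sum of constant multiples of powers of v — integrate term by term.
- a trigonometric identity: with no trigonometric functions present, identity rewriting has no target.
- partial fractions: the expression is not a ratio of polynomials that decomposes further.
- integration by parts: parts would only shuffle a directly integrable integrand.


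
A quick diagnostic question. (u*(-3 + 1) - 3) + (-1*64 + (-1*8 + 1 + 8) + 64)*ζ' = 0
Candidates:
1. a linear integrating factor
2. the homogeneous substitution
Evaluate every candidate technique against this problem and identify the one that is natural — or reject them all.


Diagnosis: no special technique — solved for the derivative, ζ never appears on the right — this is a direct integration in u, not a differential-equations problem at heart.
- a linear integrating factor: with the unknown absent the integrating factor is a formality; direct integration is the working structure.
- the homogeneous substitution — the ratio of the variables does not determine the slope.


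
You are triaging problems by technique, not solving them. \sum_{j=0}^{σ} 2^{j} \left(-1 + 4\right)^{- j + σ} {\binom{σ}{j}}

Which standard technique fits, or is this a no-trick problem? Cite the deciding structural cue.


Diagnosis: the binomial theorem — the binomial coefficients weight matched powers of 2 and (-1 + 4), which is exactly the expansion of a binomial power.


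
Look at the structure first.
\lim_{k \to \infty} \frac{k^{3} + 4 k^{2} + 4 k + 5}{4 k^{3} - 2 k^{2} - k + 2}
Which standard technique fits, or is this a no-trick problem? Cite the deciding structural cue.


Technique: dominant-term comparison — divide through by the highest power of k; every lower-order term dies and the dominant terms decide the limit. As a single quotient, the ∞/∞ shape would yield to repeated differentiation as well — the growth comparison gets there in one look.


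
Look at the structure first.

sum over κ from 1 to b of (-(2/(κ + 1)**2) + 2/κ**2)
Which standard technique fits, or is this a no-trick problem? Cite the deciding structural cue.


Verdict: telescoping — each term adds 2/κ**2 and subtracts the same expression advanced one index; that subtracted piece cancels against the next term's added copy — only the boundary terms survive.


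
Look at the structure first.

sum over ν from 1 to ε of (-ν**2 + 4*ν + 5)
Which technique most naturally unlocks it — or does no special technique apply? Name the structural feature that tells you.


Diagnosis: no special technique — with only polynomial terms in ν present, the classical sum-of-powers identities are all you need.


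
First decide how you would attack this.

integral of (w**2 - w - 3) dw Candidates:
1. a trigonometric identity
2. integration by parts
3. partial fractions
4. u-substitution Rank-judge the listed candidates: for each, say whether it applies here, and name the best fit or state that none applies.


Best approach: no special technique — a term-by-term power-rule job in w; no substitution or rearrangement earns its keep here.
- a trigonometric identity — with no trigonometric functions present, identity rewriting has no target.
- integration by parts: parts would only shuffle a directly integrable integrand.
- partial fractions — the expression is not a ratio of polynomials that decomposes further.
- u-substitution: any workable substitution here is cosmetic — the integrand is already in directly integrable form.


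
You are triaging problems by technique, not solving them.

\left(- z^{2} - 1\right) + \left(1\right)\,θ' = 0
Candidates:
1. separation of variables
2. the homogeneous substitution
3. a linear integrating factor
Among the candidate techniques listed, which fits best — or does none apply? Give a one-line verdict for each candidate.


Method: no special technique — the slope is a pure function of z; integrate both sides and be done.
- separation of variables — with no unknown in the slope, separating variables is a formality — the equation integrates directly.
- the homogeneous substitution: the ratio substitution does not collapse this equation.
- a linear integrating factor — with the unknown absent the integrating factor is a formality; direct integration is the working structure.


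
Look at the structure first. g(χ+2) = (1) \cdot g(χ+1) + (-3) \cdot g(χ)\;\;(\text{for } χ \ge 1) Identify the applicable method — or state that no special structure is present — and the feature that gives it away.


Verdict: the characteristic-root method — try a geometric ansatz r^χ: constant coefficients turn the recurrence into one polynomial equation in r.
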